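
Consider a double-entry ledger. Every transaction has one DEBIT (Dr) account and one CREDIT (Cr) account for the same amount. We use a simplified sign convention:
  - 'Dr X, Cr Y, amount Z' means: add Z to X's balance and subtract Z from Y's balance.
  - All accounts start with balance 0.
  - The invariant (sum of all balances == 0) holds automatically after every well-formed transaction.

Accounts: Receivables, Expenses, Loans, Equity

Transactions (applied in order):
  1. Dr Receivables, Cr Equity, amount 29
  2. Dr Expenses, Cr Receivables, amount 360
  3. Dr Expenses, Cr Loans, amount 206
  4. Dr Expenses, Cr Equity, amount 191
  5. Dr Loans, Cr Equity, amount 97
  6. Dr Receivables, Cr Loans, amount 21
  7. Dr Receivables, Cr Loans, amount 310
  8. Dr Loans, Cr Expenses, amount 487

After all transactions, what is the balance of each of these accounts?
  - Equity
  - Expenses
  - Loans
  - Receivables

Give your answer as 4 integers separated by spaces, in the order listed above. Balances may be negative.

Answer: -317 270 47 0

Derivation:
After txn 1 (Dr Receivables, Cr Equity, amount 29): Equity=-29 Receivables=29
After txn 2 (Dr Expenses, Cr Receivables, amount 360): Equity=-29 Expenses=360 Receivables=-331
After txn 3 (Dr Expenses, Cr Loans, amount 206): Equity=-29 Expenses=566 Loans=-206 Receivables=-331
After txn 4 (Dr Expenses, Cr Equity, amount 191): Equity=-220 Expenses=757 Loans=-206 Receivables=-331
After txn 5 (Dr Loans, Cr Equity, amount 97): Equity=-317 Expenses=757 Loans=-109 Receivables=-331
After txn 6 (Dr Receivables, Cr Loans, amount 21): Equity=-317 Expenses=757 Loans=-130 Receivables=-310
After txn 7 (Dr Receivables, Cr Loans, amount 310): Equity=-317 Expenses=757 Loans=-440 Receivables=0
After txn 8 (Dr Loans, Cr Expenses, amount 487): Equity=-317 Expenses=270 Loans=47 Receivables=0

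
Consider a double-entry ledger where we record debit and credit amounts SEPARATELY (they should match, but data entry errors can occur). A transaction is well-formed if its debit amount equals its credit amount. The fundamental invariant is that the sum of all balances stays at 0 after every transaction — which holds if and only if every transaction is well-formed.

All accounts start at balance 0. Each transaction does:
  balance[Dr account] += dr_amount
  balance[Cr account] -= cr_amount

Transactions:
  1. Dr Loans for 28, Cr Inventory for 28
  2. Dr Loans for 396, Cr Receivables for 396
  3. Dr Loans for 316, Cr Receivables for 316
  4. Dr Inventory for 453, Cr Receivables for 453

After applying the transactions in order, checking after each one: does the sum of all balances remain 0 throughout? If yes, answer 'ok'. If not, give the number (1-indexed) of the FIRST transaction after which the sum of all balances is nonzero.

Answer: ok

Derivation:
After txn 1: dr=28 cr=28 sum_balances=0
After txn 2: dr=396 cr=396 sum_balances=0
After txn 3: dr=316 cr=316 sum_balances=0
After txn 4: dr=453 cr=453 sum_balances=0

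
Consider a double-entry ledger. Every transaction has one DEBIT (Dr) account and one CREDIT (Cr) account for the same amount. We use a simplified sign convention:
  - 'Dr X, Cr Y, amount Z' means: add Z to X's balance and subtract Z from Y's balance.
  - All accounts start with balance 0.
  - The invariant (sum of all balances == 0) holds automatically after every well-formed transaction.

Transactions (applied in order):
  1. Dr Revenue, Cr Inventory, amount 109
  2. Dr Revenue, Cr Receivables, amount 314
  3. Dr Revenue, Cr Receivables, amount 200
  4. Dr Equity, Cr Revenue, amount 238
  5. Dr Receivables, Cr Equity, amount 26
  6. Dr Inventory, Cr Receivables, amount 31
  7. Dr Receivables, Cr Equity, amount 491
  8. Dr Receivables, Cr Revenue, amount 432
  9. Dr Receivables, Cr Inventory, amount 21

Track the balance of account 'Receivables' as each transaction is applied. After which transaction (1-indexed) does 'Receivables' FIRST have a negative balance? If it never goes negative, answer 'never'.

After txn 1: Receivables=0
After txn 2: Receivables=-314

Answer: 2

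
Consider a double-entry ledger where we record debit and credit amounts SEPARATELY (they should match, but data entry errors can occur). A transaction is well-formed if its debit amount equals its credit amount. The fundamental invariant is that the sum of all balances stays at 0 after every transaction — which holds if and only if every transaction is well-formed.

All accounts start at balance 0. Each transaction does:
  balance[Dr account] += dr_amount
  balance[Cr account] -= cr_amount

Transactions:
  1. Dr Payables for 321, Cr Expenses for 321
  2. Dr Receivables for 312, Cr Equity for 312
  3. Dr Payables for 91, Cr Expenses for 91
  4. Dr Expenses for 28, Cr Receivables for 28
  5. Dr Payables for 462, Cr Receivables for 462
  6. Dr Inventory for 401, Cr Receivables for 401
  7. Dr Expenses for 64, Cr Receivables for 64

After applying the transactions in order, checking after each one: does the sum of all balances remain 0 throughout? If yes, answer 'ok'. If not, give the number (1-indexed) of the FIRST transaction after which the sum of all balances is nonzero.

Answer: ok

Derivation:
After txn 1: dr=321 cr=321 sum_balances=0
After txn 2: dr=312 cr=312 sum_balances=0
After txn 3: dr=91 cr=91 sum_balances=0
After txn 4: dr=28 cr=28 sum_balances=0
After txn 5: dr=462 cr=462 sum_balances=0
After txn 6: dr=401 cr=401 sum_balances=0
After txn 7: dr=64 cr=64 sum_balances=0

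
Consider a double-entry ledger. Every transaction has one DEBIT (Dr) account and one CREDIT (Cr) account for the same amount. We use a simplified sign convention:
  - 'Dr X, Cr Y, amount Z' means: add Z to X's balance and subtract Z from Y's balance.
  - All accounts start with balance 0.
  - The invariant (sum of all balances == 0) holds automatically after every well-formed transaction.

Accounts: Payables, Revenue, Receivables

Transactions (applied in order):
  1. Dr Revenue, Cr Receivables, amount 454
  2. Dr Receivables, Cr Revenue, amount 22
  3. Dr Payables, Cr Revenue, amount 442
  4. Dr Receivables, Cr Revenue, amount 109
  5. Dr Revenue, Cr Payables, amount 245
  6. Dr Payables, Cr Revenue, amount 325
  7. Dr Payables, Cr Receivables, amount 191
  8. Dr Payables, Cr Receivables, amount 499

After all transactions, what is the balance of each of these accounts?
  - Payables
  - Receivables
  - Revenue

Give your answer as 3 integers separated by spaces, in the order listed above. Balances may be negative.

Answer: 1212 -1013 -199

Derivation:
After txn 1 (Dr Revenue, Cr Receivables, amount 454): Receivables=-454 Revenue=454
After txn 2 (Dr Receivables, Cr Revenue, amount 22): Receivables=-432 Revenue=432
After txn 3 (Dr Payables, Cr Revenue, amount 442): Payables=442 Receivables=-432 Revenue=-10
After txn 4 (Dr Receivables, Cr Revenue, amount 109): Payables=442 Receivables=-323 Revenue=-119
After txn 5 (Dr Revenue, Cr Payables, amount 245): Payables=197 Receivables=-323 Revenue=126
After txn 6 (Dr Payables, Cr Revenue, amount 325): Payables=522 Receivables=-323 Revenue=-199
After txn 7 (Dr Payables, Cr Receivables, amount 191): Payables=713 Receivables=-514 Revenue=-199
After txn 8 (Dr Payables, Cr Receivables, amount 499): Payables=1212 Receivables=-1013 Revenue=-199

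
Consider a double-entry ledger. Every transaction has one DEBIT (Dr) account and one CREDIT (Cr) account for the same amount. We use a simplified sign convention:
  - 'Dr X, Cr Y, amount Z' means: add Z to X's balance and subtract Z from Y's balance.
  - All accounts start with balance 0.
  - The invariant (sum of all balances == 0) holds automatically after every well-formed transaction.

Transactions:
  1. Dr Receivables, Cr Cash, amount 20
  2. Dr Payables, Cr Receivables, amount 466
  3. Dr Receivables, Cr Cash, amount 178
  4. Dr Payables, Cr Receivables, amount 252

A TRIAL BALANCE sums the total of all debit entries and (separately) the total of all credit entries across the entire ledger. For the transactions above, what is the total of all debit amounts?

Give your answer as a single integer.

Answer: 916

Derivation:
Txn 1: debit+=20
Txn 2: debit+=466
Txn 3: debit+=178
Txn 4: debit+=252
Total debits = 916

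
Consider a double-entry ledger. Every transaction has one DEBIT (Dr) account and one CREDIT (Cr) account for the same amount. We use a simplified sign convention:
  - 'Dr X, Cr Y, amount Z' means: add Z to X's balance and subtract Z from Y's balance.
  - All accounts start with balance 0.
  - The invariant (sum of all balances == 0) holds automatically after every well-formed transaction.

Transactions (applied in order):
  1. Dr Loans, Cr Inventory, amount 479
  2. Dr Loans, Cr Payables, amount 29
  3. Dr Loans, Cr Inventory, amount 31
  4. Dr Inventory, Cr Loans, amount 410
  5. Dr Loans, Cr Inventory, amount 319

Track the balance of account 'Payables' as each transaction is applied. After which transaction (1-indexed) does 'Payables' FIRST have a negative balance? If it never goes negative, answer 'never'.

After txn 1: Payables=0
After txn 2: Payables=-29

Answer: 2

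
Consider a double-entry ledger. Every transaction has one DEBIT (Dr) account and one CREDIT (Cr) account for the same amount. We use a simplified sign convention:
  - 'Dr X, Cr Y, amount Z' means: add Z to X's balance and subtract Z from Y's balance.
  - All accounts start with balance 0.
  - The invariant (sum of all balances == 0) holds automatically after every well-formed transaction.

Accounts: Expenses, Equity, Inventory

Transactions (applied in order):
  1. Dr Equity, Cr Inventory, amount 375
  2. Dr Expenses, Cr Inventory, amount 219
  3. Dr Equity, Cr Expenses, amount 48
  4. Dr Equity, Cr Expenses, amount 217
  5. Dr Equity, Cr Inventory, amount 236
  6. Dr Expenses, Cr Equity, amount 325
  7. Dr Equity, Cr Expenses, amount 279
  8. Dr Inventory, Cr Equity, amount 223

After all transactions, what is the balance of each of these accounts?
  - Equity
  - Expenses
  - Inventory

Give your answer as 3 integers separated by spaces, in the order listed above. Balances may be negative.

Answer: 607 0 -607

Derivation:
After txn 1 (Dr Equity, Cr Inventory, amount 375): Equity=375 Inventory=-375
After txn 2 (Dr Expenses, Cr Inventory, amount 219): Equity=375 Expenses=219 Inventory=-594
After txn 3 (Dr Equity, Cr Expenses, amount 48): Equity=423 Expenses=171 Inventory=-594
After txn 4 (Dr Equity, Cr Expenses, amount 217): Equity=640 Expenses=-46 Inventory=-594
After txn 5 (Dr Equity, Cr Inventory, amount 236): Equity=876 Expenses=-46 Inventory=-830
After txn 6 (Dr Expenses, Cr Equity, amount 325): Equity=551 Expenses=279 Inventory=-830
After txn 7 (Dr Equity, Cr Expenses, amount 279): Equity=830 Expenses=0 Inventory=-830
After txn 8 (Dr Inventory, Cr Equity, amount 223): Equity=607 Expenses=0 Inventory=-607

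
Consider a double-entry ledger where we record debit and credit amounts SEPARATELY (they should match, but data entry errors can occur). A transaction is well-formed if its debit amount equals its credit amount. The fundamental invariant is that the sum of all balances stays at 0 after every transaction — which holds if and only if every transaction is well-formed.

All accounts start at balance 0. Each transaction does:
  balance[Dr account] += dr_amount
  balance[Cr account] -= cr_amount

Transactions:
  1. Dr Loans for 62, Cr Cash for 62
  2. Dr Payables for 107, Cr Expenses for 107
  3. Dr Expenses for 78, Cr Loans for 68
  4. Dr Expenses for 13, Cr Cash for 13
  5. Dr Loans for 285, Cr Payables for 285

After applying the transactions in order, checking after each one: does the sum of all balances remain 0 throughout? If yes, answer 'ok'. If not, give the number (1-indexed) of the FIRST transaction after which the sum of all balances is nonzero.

After txn 1: dr=62 cr=62 sum_balances=0
After txn 2: dr=107 cr=107 sum_balances=0
After txn 3: dr=78 cr=68 sum_balances=10
After txn 4: dr=13 cr=13 sum_balances=10
After txn 5: dr=285 cr=285 sum_balances=10

Answer: 3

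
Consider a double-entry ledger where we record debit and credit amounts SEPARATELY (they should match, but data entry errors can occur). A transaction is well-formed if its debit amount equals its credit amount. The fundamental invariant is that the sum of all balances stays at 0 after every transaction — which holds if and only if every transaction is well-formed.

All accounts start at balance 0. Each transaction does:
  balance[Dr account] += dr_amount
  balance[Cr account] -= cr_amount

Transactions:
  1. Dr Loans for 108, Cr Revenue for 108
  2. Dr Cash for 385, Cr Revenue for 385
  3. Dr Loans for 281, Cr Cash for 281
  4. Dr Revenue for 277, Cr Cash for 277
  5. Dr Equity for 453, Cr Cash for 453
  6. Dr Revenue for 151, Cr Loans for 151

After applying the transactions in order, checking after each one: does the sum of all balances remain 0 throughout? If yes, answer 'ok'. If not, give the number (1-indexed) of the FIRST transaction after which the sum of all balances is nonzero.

Answer: ok

Derivation:
After txn 1: dr=108 cr=108 sum_balances=0
After txn 2: dr=385 cr=385 sum_balances=0
After txn 3: dr=281 cr=281 sum_balances=0
After txn 4: dr=277 cr=277 sum_balances=0
After txn 5: dr=453 cr=453 sum_balances=0
After txn 6: dr=151 cr=151 sum_balances=0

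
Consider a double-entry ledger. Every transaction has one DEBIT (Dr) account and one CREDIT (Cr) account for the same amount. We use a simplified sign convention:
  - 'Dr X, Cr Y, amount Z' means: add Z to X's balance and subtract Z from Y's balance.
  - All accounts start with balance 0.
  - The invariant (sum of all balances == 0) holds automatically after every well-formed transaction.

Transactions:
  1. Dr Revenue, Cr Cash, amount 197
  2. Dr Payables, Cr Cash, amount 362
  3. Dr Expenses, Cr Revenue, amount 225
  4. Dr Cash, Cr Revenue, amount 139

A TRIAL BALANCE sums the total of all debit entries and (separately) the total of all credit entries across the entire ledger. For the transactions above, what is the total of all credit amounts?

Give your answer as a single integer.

Txn 1: credit+=197
Txn 2: credit+=362
Txn 3: credit+=225
Txn 4: credit+=139
Total credits = 923

Answer: 923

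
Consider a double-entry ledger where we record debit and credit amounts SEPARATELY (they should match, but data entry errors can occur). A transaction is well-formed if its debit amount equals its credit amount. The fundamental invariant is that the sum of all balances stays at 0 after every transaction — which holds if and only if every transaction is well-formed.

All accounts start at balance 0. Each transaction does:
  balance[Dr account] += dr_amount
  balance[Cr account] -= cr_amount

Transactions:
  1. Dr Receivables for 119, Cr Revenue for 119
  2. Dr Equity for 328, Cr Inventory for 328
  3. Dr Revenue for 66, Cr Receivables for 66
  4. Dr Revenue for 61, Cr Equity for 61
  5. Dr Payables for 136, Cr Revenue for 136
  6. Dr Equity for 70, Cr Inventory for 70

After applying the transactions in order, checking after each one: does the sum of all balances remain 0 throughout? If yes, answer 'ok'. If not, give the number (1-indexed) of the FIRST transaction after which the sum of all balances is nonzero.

After txn 1: dr=119 cr=119 sum_balances=0
After txn 2: dr=328 cr=328 sum_balances=0
After txn 3: dr=66 cr=66 sum_balances=0
After txn 4: dr=61 cr=61 sum_balances=0
After txn 5: dr=136 cr=136 sum_balances=0
After txn 6: dr=70 cr=70 sum_balances=0

Answer: ok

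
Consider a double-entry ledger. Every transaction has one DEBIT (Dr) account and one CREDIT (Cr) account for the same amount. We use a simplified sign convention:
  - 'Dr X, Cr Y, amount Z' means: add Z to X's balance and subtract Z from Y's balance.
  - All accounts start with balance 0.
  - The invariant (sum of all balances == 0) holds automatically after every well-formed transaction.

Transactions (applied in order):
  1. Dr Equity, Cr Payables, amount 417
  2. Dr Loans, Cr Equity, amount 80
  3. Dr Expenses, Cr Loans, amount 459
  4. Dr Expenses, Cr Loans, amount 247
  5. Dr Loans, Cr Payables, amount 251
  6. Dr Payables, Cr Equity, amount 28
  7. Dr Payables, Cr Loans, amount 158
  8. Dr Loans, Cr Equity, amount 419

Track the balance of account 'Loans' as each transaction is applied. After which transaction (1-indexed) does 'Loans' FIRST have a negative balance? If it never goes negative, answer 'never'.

After txn 1: Loans=0
After txn 2: Loans=80
After txn 3: Loans=-379

Answer: 3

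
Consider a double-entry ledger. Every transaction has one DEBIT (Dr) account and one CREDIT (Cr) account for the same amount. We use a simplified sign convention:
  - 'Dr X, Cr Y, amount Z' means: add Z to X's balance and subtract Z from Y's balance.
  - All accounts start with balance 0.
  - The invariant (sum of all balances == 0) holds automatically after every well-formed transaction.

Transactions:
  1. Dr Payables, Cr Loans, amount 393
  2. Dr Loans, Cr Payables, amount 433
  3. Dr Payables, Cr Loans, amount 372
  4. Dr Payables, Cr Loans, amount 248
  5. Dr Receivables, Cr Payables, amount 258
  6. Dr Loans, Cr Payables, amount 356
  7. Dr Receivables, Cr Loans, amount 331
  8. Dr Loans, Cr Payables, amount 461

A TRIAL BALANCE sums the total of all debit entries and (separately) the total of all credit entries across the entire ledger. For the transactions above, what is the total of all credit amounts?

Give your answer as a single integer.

Answer: 2852

Derivation:
Txn 1: credit+=393
Txn 2: credit+=433
Txn 3: credit+=372
Txn 4: credit+=248
Txn 5: credit+=258
Txn 6: credit+=356
Txn 7: credit+=331
Txn 8: credit+=461
Total credits = 2852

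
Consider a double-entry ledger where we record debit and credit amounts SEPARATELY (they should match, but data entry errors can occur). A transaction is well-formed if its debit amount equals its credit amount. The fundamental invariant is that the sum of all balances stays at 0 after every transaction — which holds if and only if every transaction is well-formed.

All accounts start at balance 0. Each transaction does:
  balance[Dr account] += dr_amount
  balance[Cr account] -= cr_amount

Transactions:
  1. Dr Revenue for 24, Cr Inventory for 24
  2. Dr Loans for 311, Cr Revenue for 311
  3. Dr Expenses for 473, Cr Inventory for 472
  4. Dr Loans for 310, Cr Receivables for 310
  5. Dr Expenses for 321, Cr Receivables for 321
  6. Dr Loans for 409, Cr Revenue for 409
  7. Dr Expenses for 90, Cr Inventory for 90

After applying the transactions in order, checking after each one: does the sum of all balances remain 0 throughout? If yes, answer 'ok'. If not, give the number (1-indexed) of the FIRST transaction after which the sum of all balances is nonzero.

After txn 1: dr=24 cr=24 sum_balances=0
After txn 2: dr=311 cr=311 sum_balances=0
After txn 3: dr=473 cr=472 sum_balances=1
After txn 4: dr=310 cr=310 sum_balances=1
After txn 5: dr=321 cr=321 sum_balances=1
After txn 6: dr=409 cr=409 sum_balances=1
After txn 7: dr=90 cr=90 sum_balances=1

Answer: 3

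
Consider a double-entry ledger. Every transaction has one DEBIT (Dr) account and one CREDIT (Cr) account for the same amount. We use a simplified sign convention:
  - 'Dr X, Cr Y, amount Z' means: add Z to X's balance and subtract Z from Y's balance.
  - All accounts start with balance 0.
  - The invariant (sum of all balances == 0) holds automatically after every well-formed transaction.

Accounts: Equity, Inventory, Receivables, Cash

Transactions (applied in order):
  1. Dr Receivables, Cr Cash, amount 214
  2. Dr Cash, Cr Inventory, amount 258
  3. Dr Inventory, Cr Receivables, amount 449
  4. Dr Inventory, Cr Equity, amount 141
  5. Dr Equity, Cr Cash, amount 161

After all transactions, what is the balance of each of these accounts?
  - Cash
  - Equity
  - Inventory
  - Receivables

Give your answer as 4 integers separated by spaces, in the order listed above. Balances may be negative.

After txn 1 (Dr Receivables, Cr Cash, amount 214): Cash=-214 Receivables=214
After txn 2 (Dr Cash, Cr Inventory, amount 258): Cash=44 Inventory=-258 Receivables=214
After txn 3 (Dr Inventory, Cr Receivables, amount 449): Cash=44 Inventory=191 Receivables=-235
After txn 4 (Dr Inventory, Cr Equity, amount 141): Cash=44 Equity=-141 Inventory=332 Receivables=-235
After txn 5 (Dr Equity, Cr Cash, amount 161): Cash=-117 Equity=20 Inventory=332 Receivables=-235

Answer: -117 20 332 -235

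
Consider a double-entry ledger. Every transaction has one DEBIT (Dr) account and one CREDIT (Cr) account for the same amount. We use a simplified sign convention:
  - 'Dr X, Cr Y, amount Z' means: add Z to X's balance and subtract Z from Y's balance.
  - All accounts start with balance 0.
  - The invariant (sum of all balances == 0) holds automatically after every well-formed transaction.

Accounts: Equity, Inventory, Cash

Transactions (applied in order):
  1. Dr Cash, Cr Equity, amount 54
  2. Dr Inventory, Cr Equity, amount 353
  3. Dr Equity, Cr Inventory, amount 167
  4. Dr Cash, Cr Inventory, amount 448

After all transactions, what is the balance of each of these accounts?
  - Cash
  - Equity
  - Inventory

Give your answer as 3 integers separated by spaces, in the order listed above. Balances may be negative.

After txn 1 (Dr Cash, Cr Equity, amount 54): Cash=54 Equity=-54
After txn 2 (Dr Inventory, Cr Equity, amount 353): Cash=54 Equity=-407 Inventory=353
After txn 3 (Dr Equity, Cr Inventory, amount 167): Cash=54 Equity=-240 Inventory=186
After txn 4 (Dr Cash, Cr Inventory, amount 448): Cash=502 Equity=-240 Inventory=-262

Answer: 502 -240 -262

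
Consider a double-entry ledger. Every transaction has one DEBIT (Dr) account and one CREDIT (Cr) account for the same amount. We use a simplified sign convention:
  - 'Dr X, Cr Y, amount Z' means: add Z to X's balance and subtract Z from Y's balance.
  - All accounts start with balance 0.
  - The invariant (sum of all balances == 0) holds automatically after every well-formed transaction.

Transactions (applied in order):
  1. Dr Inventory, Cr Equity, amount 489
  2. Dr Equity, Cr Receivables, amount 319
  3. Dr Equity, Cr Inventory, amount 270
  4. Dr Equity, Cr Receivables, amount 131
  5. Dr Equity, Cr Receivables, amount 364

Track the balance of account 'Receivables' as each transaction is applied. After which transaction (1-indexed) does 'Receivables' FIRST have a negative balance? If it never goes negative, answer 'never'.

Answer: 2

Derivation:
After txn 1: Receivables=0
After txn 2: Receivables=-319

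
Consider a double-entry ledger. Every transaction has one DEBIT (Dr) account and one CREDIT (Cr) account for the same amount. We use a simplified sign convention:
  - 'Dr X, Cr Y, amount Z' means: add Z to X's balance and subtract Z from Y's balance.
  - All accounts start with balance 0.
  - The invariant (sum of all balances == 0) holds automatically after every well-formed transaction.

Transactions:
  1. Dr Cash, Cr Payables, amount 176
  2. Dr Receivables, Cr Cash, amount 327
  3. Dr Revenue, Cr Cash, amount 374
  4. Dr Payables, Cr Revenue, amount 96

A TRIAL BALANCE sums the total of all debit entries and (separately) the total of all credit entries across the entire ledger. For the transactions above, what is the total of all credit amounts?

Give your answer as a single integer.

Answer: 973

Derivation:
Txn 1: credit+=176
Txn 2: credit+=327
Txn 3: credit+=374
Txn 4: credit+=96
Total credits = 973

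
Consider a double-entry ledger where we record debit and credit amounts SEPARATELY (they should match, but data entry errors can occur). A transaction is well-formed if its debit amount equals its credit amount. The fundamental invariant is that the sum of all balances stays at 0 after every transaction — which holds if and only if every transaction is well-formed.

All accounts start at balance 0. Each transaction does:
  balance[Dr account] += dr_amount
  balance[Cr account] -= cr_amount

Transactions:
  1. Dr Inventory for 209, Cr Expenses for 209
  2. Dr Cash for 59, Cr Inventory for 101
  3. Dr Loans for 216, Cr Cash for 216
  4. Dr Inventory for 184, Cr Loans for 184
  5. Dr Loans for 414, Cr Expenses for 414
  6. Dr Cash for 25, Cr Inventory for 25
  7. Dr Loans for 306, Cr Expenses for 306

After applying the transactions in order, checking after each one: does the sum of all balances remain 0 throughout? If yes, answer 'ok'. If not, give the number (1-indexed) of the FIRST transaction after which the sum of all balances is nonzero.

After txn 1: dr=209 cr=209 sum_balances=0
After txn 2: dr=59 cr=101 sum_balances=-42
After txn 3: dr=216 cr=216 sum_balances=-42
After txn 4: dr=184 cr=184 sum_balances=-42
After txn 5: dr=414 cr=414 sum_balances=-42
After txn 6: dr=25 cr=25 sum_balances=-42
After txn 7: dr=306 cr=306 sum_balances=-42

Answer: 2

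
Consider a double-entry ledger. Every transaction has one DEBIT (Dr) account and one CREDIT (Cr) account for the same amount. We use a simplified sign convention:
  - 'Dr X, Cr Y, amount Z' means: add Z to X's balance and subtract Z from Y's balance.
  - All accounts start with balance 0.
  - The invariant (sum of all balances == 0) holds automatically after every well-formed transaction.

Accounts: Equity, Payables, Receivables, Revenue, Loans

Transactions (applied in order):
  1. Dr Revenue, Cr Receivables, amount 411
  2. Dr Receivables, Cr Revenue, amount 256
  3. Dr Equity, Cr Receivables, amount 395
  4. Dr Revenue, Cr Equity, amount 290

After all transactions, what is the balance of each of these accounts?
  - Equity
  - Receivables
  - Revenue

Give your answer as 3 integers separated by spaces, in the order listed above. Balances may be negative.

Answer: 105 -550 445

Derivation:
After txn 1 (Dr Revenue, Cr Receivables, amount 411): Receivables=-411 Revenue=411
After txn 2 (Dr Receivables, Cr Revenue, amount 256): Receivables=-155 Revenue=155
After txn 3 (Dr Equity, Cr Receivables, amount 395): Equity=395 Receivables=-550 Revenue=155
After txn 4 (Dr Revenue, Cr Equity, amount 290): Equity=105 Receivables=-550 Revenue=445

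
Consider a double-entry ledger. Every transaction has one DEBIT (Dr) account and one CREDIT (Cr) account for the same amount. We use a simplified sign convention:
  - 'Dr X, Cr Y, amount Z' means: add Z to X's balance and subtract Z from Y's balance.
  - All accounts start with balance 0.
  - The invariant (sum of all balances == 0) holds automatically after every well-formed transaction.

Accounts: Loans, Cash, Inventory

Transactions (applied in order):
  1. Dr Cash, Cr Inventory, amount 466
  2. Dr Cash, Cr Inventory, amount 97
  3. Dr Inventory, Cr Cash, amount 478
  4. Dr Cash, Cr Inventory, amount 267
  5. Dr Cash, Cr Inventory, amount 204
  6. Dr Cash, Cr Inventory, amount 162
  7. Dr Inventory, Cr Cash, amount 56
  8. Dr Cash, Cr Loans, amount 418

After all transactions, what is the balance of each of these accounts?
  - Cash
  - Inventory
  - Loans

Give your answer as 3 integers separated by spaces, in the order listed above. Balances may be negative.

After txn 1 (Dr Cash, Cr Inventory, amount 466): Cash=466 Inventory=-466
After txn 2 (Dr Cash, Cr Inventory, amount 97): Cash=563 Inventory=-563
After txn 3 (Dr Inventory, Cr Cash, amount 478): Cash=85 Inventory=-85
After txn 4 (Dr Cash, Cr Inventory, amount 267): Cash=352 Inventory=-352
After txn 5 (Dr Cash, Cr Inventory, amount 204): Cash=556 Inventory=-556
After txn 6 (Dr Cash, Cr Inventory, amount 162): Cash=718 Inventory=-718
After txn 7 (Dr Inventory, Cr Cash, amount 56): Cash=662 Inventory=-662
After txn 8 (Dr Cash, Cr Loans, amount 418): Cash=1080 Inventory=-662 Loans=-418

Answer: 1080 -662 -418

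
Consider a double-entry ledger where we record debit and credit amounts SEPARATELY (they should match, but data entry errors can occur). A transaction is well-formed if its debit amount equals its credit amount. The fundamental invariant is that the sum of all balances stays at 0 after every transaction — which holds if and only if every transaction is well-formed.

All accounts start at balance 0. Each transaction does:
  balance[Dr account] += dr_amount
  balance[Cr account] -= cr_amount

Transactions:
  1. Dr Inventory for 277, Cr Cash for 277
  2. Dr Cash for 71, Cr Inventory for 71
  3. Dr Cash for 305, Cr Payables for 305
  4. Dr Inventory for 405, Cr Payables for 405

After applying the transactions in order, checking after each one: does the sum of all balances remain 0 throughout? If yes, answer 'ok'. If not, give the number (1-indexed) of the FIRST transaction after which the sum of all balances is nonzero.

Answer: ok

Derivation:
After txn 1: dr=277 cr=277 sum_balances=0
After txn 2: dr=71 cr=71 sum_balances=0
After txn 3: dr=305 cr=305 sum_balances=0
After txn 4: dr=405 cr=405 sum_balances=0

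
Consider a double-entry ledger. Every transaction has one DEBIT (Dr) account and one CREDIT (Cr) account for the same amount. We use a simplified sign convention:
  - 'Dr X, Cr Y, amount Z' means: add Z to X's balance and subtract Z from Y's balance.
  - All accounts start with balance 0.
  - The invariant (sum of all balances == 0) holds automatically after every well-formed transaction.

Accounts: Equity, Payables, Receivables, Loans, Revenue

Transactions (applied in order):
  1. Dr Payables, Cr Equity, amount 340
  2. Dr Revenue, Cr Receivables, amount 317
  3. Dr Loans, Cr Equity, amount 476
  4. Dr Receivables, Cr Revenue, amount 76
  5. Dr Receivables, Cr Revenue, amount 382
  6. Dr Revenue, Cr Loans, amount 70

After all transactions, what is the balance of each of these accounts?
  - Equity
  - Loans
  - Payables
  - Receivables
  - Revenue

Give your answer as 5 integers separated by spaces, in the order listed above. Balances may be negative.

After txn 1 (Dr Payables, Cr Equity, amount 340): Equity=-340 Payables=340
After txn 2 (Dr Revenue, Cr Receivables, amount 317): Equity=-340 Payables=340 Receivables=-317 Revenue=317
After txn 3 (Dr Loans, Cr Equity, amount 476): Equity=-816 Loans=476 Payables=340 Receivables=-317 Revenue=317
After txn 4 (Dr Receivables, Cr Revenue, amount 76): Equity=-816 Loans=476 Payables=340 Receivables=-241 Revenue=241
After txn 5 (Dr Receivables, Cr Revenue, amount 382): Equity=-816 Loans=476 Payables=340 Receivables=141 Revenue=-141
After txn 6 (Dr Revenue, Cr Loans, amount 70): Equity=-816 Loans=406 Payables=340 Receivables=141 Revenue=-71

Answer: -816 406 340 141 -71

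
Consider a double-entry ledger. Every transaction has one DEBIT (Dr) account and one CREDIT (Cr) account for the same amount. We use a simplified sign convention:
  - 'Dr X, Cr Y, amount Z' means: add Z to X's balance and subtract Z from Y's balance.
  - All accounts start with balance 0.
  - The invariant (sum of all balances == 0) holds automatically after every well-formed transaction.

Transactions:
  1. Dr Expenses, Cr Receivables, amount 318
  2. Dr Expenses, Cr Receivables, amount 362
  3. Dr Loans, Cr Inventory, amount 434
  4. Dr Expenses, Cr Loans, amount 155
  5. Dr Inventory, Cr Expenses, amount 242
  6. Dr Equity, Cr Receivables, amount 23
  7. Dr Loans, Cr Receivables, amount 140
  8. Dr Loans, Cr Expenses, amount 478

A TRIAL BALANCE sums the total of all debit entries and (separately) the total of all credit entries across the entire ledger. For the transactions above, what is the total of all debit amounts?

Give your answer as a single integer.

Txn 1: debit+=318
Txn 2: debit+=362
Txn 3: debit+=434
Txn 4: debit+=155
Txn 5: debit+=242
Txn 6: debit+=23
Txn 7: debit+=140
Txn 8: debit+=478
Total debits = 2152

Answer: 2152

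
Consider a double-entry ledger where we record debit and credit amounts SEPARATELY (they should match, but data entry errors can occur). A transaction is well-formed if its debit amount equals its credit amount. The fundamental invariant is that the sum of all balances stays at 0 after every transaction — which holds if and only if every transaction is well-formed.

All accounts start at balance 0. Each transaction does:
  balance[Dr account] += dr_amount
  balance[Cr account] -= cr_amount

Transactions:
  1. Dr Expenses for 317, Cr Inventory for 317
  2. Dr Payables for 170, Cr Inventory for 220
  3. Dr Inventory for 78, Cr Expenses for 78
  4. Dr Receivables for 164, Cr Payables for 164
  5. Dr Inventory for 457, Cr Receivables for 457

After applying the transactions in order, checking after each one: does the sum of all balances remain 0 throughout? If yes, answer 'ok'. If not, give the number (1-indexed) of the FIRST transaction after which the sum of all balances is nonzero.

Answer: 2

Derivation:
After txn 1: dr=317 cr=317 sum_balances=0
After txn 2: dr=170 cr=220 sum_balances=-50
After txn 3: dr=78 cr=78 sum_balances=-50
After txn 4: dr=164 cr=164 sum_balances=-50
After txn 5: dr=457 cr=457 sum_balances=-50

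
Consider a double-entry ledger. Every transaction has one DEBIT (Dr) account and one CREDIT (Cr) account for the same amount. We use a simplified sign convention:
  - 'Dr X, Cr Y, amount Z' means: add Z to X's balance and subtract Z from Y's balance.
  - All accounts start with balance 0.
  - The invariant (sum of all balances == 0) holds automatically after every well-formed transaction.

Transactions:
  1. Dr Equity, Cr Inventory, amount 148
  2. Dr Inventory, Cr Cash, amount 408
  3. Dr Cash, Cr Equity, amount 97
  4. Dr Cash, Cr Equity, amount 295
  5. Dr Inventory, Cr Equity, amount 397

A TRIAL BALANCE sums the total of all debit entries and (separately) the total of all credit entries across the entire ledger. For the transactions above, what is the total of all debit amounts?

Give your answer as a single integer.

Txn 1: debit+=148
Txn 2: debit+=408
Txn 3: debit+=97
Txn 4: debit+=295
Txn 5: debit+=397
Total debits = 1345

Answer: 1345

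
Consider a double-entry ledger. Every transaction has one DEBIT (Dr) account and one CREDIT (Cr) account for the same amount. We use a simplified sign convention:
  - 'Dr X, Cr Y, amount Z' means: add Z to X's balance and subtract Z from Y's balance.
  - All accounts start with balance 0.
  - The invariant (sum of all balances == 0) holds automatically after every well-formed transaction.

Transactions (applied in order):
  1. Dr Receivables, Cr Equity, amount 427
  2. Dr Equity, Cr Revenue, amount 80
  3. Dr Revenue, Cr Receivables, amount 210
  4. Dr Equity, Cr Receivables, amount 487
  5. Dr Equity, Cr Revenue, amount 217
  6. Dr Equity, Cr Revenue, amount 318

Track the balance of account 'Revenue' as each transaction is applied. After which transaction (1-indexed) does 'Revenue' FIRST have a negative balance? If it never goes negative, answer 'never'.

After txn 1: Revenue=0
After txn 2: Revenue=-80

Answer: 2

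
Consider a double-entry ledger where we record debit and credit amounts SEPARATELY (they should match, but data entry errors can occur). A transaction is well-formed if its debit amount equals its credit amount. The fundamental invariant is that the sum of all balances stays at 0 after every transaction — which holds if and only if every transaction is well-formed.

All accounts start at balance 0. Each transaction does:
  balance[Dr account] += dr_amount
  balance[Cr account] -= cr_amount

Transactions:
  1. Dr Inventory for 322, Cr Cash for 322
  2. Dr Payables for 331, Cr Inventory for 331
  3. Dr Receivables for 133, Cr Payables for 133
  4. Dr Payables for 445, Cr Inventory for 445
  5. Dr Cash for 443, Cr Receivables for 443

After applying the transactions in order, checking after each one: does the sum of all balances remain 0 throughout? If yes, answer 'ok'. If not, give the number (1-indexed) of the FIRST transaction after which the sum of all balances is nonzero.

Answer: ok

Derivation:
After txn 1: dr=322 cr=322 sum_balances=0
After txn 2: dr=331 cr=331 sum_balances=0
After txn 3: dr=133 cr=133 sum_balances=0
After txn 4: dr=445 cr=445 sum_balances=0
After txn 5: dr=443 cr=443 sum_balances=0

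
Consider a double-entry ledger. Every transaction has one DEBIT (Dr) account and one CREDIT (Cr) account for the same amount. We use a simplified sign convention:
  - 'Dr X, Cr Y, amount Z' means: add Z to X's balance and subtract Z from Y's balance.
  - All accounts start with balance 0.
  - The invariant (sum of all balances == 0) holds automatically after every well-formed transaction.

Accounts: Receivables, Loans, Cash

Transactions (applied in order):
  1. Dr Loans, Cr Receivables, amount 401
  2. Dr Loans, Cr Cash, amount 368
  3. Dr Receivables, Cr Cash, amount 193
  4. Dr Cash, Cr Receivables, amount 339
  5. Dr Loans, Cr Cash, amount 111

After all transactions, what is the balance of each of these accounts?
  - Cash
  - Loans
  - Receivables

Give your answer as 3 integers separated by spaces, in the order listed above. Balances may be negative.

After txn 1 (Dr Loans, Cr Receivables, amount 401): Loans=401 Receivables=-401
After txn 2 (Dr Loans, Cr Cash, amount 368): Cash=-368 Loans=769 Receivables=-401
After txn 3 (Dr Receivables, Cr Cash, amount 193): Cash=-561 Loans=769 Receivables=-208
After txn 4 (Dr Cash, Cr Receivables, amount 339): Cash=-222 Loans=769 Receivables=-547
After txn 5 (Dr Loans, Cr Cash, amount 111): Cash=-333 Loans=880 Receivables=-547

Answer: -333 880 -547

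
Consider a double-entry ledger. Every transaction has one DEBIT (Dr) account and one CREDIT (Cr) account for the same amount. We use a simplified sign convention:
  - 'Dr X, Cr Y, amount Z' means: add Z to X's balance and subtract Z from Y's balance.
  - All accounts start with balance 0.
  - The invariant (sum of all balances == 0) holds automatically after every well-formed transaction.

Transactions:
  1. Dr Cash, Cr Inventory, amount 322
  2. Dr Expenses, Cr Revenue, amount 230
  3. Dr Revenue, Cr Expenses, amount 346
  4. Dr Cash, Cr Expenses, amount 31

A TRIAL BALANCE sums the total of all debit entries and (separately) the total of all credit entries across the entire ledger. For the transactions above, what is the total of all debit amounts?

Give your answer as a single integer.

Answer: 929

Derivation:
Txn 1: debit+=322
Txn 2: debit+=230
Txn 3: debit+=346
Txn 4: debit+=31
Total debits = 929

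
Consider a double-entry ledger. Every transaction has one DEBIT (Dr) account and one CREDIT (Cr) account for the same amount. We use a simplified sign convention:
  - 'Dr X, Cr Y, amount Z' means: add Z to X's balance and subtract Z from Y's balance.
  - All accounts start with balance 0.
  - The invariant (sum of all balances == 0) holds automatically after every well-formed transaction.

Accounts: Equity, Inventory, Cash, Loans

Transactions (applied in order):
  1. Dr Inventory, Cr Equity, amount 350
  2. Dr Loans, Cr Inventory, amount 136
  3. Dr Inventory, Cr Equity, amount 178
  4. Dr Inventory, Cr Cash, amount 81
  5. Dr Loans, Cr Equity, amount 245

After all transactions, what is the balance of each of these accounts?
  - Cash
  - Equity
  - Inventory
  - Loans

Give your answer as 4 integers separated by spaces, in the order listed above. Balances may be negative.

After txn 1 (Dr Inventory, Cr Equity, amount 350): Equity=-350 Inventory=350
After txn 2 (Dr Loans, Cr Inventory, amount 136): Equity=-350 Inventory=214 Loans=136
After txn 3 (Dr Inventory, Cr Equity, amount 178): Equity=-528 Inventory=392 Loans=136
After txn 4 (Dr Inventory, Cr Cash, amount 81): Cash=-81 Equity=-528 Inventory=473 Loans=136
After txn 5 (Dr Loans, Cr Equity, amount 245): Cash=-81 Equity=-773 Inventory=473 Loans=381

Answer: -81 -773 473 381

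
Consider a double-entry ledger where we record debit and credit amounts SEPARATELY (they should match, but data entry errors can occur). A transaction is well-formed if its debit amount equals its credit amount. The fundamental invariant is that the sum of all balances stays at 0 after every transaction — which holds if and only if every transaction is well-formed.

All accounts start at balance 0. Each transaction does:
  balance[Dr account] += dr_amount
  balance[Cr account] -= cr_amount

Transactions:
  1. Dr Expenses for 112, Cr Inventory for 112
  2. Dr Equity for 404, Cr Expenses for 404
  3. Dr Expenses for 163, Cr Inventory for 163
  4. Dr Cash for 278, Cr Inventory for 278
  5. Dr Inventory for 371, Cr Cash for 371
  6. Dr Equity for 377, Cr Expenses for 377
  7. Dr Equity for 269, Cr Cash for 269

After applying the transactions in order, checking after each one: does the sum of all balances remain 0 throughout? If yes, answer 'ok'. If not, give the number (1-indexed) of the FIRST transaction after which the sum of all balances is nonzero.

Answer: ok

Derivation:
After txn 1: dr=112 cr=112 sum_balances=0
After txn 2: dr=404 cr=404 sum_balances=0
After txn 3: dr=163 cr=163 sum_balances=0
After txn 4: dr=278 cr=278 sum_balances=0
After txn 5: dr=371 cr=371 sum_balances=0
After txn 6: dr=377 cr=377 sum_balances=0
After txn 7: dr=269 cr=269 sum_balances=0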